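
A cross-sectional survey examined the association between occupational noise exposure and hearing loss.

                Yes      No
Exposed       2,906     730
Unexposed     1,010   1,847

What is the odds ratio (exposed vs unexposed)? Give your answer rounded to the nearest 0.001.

7.280

Cells: a = 2906, b = 730, c = 1010, d = 1847.
OR = (a·d)/(b·c) = (2906 × 1847) / (730 × 1010) = 5367382 / 737300 = 7.27978
The odds of hearing loss are about 7.28 times as high in the exposed group.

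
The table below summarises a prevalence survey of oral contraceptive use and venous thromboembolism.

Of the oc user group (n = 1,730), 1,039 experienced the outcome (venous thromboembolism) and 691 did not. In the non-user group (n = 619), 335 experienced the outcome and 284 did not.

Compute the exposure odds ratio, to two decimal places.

1.27

From the description: a = 1039, b = 691, c = 335, d = 284.
OR = (a·d)/(b·c) = (1039 × 284) / (691 × 335) = 295076 / 231485 = 1.27471
The odds of venous thromboembolism are about 1.27 times as high in the oc user group.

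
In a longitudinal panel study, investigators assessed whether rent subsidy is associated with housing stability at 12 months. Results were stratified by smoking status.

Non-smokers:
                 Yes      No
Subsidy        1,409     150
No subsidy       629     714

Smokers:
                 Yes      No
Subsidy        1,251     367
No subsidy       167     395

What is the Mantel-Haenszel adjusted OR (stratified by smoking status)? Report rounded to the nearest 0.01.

OR_MH = Σ(aᵢdᵢ/nᵢ) / Σ(bᵢcᵢ/nᵢ), where nᵢ is the stratum total.
Stratum 1 (Non-smokers): n = 2902; a·d/n = 1409·714/2902 = 346.6664; b·c/n = 150·629/2902 = 32.5121
Stratum 2 (Smokers): n = 2180; a·d/n = 1251·395/2180 = 226.6720; b·c/n = 367·167/2180 = 28.1142
OR_MH = (346.6664 + 226.6720) / (32.5121 + 28.1142) = 573.3385 / 60.6263 = 9.45693

9.46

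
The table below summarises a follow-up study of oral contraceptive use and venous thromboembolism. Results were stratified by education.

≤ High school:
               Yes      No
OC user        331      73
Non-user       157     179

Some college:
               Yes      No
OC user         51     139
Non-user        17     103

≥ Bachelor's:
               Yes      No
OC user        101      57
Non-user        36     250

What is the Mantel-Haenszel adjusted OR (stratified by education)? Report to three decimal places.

5.549

OR_MH = Σ(aᵢdᵢ/nᵢ) / Σ(bᵢcᵢ/nᵢ), where nᵢ is the stratum total.
Stratum 1 (≤ High school): n = 740; a·d/n = 331·179/740 = 80.0662; b·c/n = 73·157/740 = 15.4878
Stratum 2 (Some college): n = 310; a·d/n = 51·103/310 = 16.9452; b·c/n = 139·17/310 = 7.6226
Stratum 3 (≥ Bachelor's): n = 444; a·d/n = 101·250/444 = 56.8694; b·c/n = 57·36/444 = 4.6216
OR_MH = (80.0662 + 16.9452 + 56.8694) / (15.4878 + 7.6226 + 4.6216) = 153.8807 / 27.7320 = 5.54884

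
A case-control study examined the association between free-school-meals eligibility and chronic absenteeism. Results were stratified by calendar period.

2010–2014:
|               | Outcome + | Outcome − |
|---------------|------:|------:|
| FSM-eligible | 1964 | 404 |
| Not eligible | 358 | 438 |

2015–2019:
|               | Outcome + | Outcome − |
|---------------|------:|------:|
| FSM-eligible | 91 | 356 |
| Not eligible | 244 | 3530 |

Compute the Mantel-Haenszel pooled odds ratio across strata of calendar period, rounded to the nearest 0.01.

5.25

OR_MH = Σ(aᵢdᵢ/nᵢ) / Σ(bᵢcᵢ/nᵢ), where nᵢ is the stratum total.
Stratum 1 (2010–2014): n = 3164; a·d/n = 1964·438/3164 = 271.8812; b·c/n = 404·358/3164 = 45.7118
Stratum 2 (2015–2019): n = 4221; a·d/n = 91·3530/4221 = 76.1028; b·c/n = 356·244/4221 = 20.5790
OR_MH = (271.8812 + 76.1028) / (45.7118 + 20.5790) = 347.9840 / 66.2908 = 5.24936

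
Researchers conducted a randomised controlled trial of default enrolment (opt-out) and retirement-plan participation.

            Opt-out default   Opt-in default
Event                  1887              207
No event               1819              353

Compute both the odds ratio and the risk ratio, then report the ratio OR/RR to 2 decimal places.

Reading the table with exposure as columns: a = 1887 (Opt-out default, case), b = 1819 (Opt-out default, non-case), c = 207 (Opt-in default, case), d = 353.
OR = (1887·353)/(1819·207) = 666111/376533 = 1.76906
Risk in exposed = 1887/3706 = 0.50917; risk in unexposed = 207/560 = 0.36964; RR = 1.37748
OR/RR = 1.76906 / 1.37748 = 1.28428
The outcome is not rare, so the OR lies further from 1 than the RR.

1.28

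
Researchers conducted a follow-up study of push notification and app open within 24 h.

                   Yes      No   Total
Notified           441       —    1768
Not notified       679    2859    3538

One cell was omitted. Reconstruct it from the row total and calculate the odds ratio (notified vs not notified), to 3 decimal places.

1.399

The missing cell is in the exposed row: 1768 − 441 = 1327.
So a = 441, b = 1327, c = 679, d = 2859.
OR = (a·d)/(b·c) = (441 × 2859) / (1327 × 679) = 1260819 / 901033 = 1.39930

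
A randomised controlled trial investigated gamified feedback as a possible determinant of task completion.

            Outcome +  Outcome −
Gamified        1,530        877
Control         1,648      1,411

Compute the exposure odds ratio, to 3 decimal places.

1.494

Cells: a = 1530, b = 877, c = 1648, d = 1411.
OR = (a·d)/(b·c) = (1530 × 1411) / (877 × 1648) = 2158830 / 1445296 = 1.49369
The odds of task completion are about 1.49 times as high in the gamified group.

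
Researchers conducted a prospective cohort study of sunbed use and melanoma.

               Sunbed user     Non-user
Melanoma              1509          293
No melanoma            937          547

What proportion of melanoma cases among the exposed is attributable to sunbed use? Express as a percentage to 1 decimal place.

Reading the table with exposure as columns: a = 1509 (Sunbed user, case), b = 937 (Sunbed user, non-case), c = 293 (Non-user, case), d = 547.
Risk in exposed = 1509/2446 = 0.61693; risk in unexposed = 293/840 = 0.34881.
RR = 0.61693/0.34881 = 1.76866
AR% = (RR − 1)/RR × 100 = (1.76866 − 1)/1.76866 × 100 = 43.4600%

43.5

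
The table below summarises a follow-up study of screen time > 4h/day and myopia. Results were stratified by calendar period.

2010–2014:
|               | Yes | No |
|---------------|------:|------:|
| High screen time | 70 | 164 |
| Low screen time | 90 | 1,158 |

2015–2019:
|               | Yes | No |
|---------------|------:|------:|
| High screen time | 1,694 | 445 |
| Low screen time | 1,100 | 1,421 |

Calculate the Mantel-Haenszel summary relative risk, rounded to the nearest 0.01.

1.88

RR_MH = Σ(aᵢ·n₀ᵢ/nᵢ) / Σ(cᵢ·n₁ᵢ/nᵢ), with n₁ᵢ = aᵢ+bᵢ (exposed), n₀ᵢ = cᵢ+dᵢ (unexposed), nᵢ = n₁ᵢ+n₀ᵢ.
Stratum 1 (2010–2014): n₁ = 234, n₀ = 1248, n = 1482; a·n₀/n = 70·1248/1482 = 58.9474; c·n₁/n = 90·234/1482 = 14.2105
Stratum 2 (2015–2019): n₁ = 2139, n₀ = 2521, n = 4660; a·n₀/n = 1694·2521/4660 = 916.4322; c·n₁/n = 1100·2139/4660 = 504.9142
RR_MH = (58.9474 + 916.4322) / (14.2105 + 504.9142) = 975.3796 / 519.1247 = 1.87889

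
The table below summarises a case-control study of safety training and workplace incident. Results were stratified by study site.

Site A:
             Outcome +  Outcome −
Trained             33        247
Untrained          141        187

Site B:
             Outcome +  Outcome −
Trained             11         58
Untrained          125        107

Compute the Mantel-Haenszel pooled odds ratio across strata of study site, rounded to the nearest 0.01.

0.17

OR_MH = Σ(aᵢdᵢ/nᵢ) / Σ(bᵢcᵢ/nᵢ), where nᵢ is the stratum total.
Stratum 1 (Site A): n = 608; a·d/n = 33·187/608 = 10.1497; b·c/n = 247·141/608 = 57.2812
Stratum 2 (Site B): n = 301; a·d/n = 11·107/301 = 3.9103; b·c/n = 58·125/301 = 24.0864
OR_MH = (10.1497 + 3.9103) / (57.2812 + 24.0864) = 14.0600 / 81.3676 = 0.17280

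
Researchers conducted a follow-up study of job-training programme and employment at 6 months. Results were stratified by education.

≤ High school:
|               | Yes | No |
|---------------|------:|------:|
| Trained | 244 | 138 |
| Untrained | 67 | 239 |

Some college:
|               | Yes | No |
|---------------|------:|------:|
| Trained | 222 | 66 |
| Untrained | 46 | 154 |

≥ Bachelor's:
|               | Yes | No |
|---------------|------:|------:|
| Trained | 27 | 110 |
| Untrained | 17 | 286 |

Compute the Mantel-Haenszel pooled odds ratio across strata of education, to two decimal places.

7.21

OR_MH = Σ(aᵢdᵢ/nᵢ) / Σ(bᵢcᵢ/nᵢ), where nᵢ is the stratum total.
Stratum 1 (≤ High school): n = 688; a·d/n = 244·239/688 = 84.7616; b·c/n = 138·67/688 = 13.4390
Stratum 2 (Some college): n = 488; a·d/n = 222·154/488 = 70.0574; b·c/n = 66·46/488 = 6.2213
Stratum 3 (≥ Bachelor's): n = 440; a·d/n = 27·286/440 = 17.5500; b·c/n = 110·17/440 = 4.2500
OR_MH = (84.7616 + 70.0574 + 17.5500) / (13.4390 + 6.2213 + 4.2500) = 172.3690 / 23.9103 = 7.20900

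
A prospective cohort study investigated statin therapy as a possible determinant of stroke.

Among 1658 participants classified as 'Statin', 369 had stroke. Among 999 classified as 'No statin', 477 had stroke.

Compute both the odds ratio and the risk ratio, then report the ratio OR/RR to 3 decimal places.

From the description: a = 369, b = 1289, c = 477, d = 522.
OR = (369·522)/(1289·477) = 192618/614853 = 0.31327
Risk in exposed = 369/1658 = 0.22256; risk in unexposed = 477/999 = 0.47748; RR = 0.46611
OR/RR = 0.31327 / 0.46611 = 0.67210
The outcome is not rare, so the OR lies further from 1 than the RR.

0.672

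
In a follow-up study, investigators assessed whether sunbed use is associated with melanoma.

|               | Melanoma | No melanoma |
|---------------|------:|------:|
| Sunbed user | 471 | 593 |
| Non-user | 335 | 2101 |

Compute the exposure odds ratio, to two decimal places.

Cells: a = 471, b = 593, c = 335, d = 2101.
OR = (a·d)/(b·c) = (471 × 2101) / (593 × 335) = 989571 / 198655 = 4.98135
The odds of melanoma are about 4.98 times as high in the sunbed user group.

4.98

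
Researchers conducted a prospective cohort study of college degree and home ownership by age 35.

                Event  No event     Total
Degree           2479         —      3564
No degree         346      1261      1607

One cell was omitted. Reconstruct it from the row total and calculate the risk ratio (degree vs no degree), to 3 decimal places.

3.231

The missing cell is in the exposed row: 3564 − 2479 = 1085.
So a = 2479, b = 1085, c = 346, d = 1261.
RR = [a/(a+b)] / [c/(c+d)] = (2479/3564) / (346/1607) = 0.69557/0.21531 = 3.23057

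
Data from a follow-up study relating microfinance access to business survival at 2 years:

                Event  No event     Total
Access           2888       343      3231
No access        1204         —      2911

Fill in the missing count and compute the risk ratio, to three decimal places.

The missing cell is in the unexposed row: 2911 − 1204 = 1707.
So a = 2888, b = 343, c = 1204, d = 1707.
RR = [a/(a+b)] / [c/(c+d)] = (2888/3231) / (1204/2911) = 0.89384/0.41360 = 2.16111

2.161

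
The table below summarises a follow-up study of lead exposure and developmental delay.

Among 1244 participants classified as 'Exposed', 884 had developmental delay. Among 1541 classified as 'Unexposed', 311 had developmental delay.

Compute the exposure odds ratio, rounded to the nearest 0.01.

From the description: a = 884, b = 360, c = 311, d = 1230.
OR = (a·d)/(b·c) = (884 × 1230) / (360 × 311) = 1087320 / 111960 = 9.71168
The odds of developmental delay are about 9.71 times as high in the exposed group.

9.71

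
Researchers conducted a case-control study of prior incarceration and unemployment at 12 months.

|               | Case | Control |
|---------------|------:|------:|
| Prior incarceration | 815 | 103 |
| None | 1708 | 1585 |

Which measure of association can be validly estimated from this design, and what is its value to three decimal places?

Cells: a = 815, b = 103, c = 1708, d = 1585.
This is a case-control study: participants were sampled on outcome status, so risks in the source population cannot be estimated directly — relative risk is not valid here. The odds ratio is the appropriate measure.
OR = (a·d)/(b·c) = (815 × 1585) / (103 × 1708) = 1291775 / 175924 = 7.34280

7.343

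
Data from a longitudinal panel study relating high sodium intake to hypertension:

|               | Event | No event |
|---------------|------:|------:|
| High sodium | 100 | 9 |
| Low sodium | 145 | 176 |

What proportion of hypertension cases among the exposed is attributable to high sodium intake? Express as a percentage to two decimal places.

50.76

Cells: a = 100, b = 9, c = 145, d = 176.
Risk in exposed = 100/109 = 0.91743; risk in unexposed = 145/321 = 0.45171.
RR = 0.91743/0.45171 = 2.03100
AR% = (RR − 1)/RR × 100 = (2.03100 − 1)/2.03100 × 100 = 50.7632%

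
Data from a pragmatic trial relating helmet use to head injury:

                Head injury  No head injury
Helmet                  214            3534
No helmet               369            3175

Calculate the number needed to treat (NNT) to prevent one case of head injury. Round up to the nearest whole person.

Risk in treated group = 214/3748 = 0.05710; risk in control = 369/3544 = 0.10412.
Absolute risk reduction = 0.10412 − 0.05710 = 0.04702
NNT = 1 / ARR = 1 / 0.04702 = 21.266 → round up → 22

22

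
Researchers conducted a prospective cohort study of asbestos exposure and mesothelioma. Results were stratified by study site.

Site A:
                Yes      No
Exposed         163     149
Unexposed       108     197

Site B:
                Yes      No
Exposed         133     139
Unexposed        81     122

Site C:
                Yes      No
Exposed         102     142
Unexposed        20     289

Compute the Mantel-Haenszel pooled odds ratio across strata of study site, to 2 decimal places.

OR_MH = Σ(aᵢdᵢ/nᵢ) / Σ(bᵢcᵢ/nᵢ), where nᵢ is the stratum total.
Stratum 1 (Site A): n = 617; a·d/n = 163·197/617 = 52.0438; b·c/n = 149·108/617 = 26.0810
Stratum 2 (Site B): n = 475; a·d/n = 133·122/475 = 34.1600; b·c/n = 139·81/475 = 23.7032
Stratum 3 (Site C): n = 553; a·d/n = 102·289/553 = 53.3056; b·c/n = 142·20/553 = 5.1356
OR_MH = (52.0438 + 34.1600 + 53.3056) / (26.0810 + 23.7032 + 5.1356) = 139.5094 / 54.9198 = 2.54024

2.54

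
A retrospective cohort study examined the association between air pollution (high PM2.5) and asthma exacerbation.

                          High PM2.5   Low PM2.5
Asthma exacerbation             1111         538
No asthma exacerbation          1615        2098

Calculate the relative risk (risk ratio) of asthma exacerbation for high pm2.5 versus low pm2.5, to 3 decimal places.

1.997

Reading the table with exposure as columns: a = 1111 (High PM2.5, case), b = 1615 (High PM2.5, non-case), c = 538 (Low PM2.5, case), d = 2098.
Risk in exposed = 1111/2726 = 0.40756; risk in unexposed = 538/2636 = 0.20410.
RR = 0.40756 / 0.20410 = 1.99688
The risk among the exposed is 2.00 times that among the unexposed.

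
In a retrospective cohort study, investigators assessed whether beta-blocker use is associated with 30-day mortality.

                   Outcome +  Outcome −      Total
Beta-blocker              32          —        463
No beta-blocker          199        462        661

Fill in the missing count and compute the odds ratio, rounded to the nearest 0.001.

The missing cell is in the exposed row: 463 − 32 = 431.
So a = 32, b = 431, c = 199, d = 462.
OR = (a·d)/(b·c) = (32 × 462) / (431 × 199) = 14784 / 85769 = 0.17237

0.172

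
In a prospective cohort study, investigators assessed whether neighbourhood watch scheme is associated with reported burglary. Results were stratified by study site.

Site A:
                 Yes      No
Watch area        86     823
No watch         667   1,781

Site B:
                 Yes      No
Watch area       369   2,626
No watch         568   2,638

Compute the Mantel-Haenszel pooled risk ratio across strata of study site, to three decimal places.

0.557

RR_MH = Σ(aᵢ·n₀ᵢ/nᵢ) / Σ(cᵢ·n₁ᵢ/nᵢ), with n₁ᵢ = aᵢ+bᵢ (exposed), n₀ᵢ = cᵢ+dᵢ (unexposed), nᵢ = n₁ᵢ+n₀ᵢ.
Stratum 1 (Site A): n₁ = 909, n₀ = 2448, n = 3357; a·n₀/n = 86·2448/3357 = 62.7131; c·n₁/n = 667·909/3357 = 180.6086
Stratum 2 (Site B): n₁ = 2995, n₀ = 3206, n = 6201; a·n₀/n = 369·3206/6201 = 190.7779; c·n₁/n = 568·2995/6201 = 274.3364
RR_MH = (62.7131 + 190.7779) / (180.6086 + 274.3364) = 253.4911 / 454.9450 = 0.55719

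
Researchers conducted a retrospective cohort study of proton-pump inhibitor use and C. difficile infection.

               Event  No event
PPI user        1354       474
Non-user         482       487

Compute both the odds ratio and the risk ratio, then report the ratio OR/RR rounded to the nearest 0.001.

1.938

Cells: a = 1354, b = 474, c = 482, d = 487.
OR = (1354·487)/(474·482) = 659398/228468 = 2.88617
Risk in exposed = 1354/1828 = 0.74070; risk in unexposed = 482/969 = 0.49742; RR = 1.48908
OR/RR = 2.88617 / 1.48908 = 1.93822
The outcome is not rare, so the OR lies further from 1 than the RR.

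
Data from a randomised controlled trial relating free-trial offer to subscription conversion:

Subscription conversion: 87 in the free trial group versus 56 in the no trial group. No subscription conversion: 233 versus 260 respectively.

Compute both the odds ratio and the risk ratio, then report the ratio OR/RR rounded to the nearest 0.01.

From the description: a = 87, b = 233, c = 56, d = 260.
OR = (87·260)/(233·56) = 22620/13048 = 1.73360
Risk in exposed = 87/320 = 0.27187; risk in unexposed = 56/316 = 0.17722; RR = 1.53415
OR/RR = 1.73360 / 1.53415 = 1.13000
The outcome is not rare, so the OR lies further from 1 than the RR.

1.13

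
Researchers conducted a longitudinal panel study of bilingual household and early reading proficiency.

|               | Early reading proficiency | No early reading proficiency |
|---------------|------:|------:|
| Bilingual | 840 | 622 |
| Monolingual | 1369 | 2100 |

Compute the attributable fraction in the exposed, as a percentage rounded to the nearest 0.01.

31.31

Cells: a = 840, b = 622, c = 1369, d = 2100.
Risk in exposed = 840/1462 = 0.57456; risk in unexposed = 1369/3469 = 0.39464.
RR = 0.57456/0.39464 = 1.45590
AR% = (RR − 1)/RR × 100 = (1.45590 − 1)/1.45590 × 100 = 31.3142%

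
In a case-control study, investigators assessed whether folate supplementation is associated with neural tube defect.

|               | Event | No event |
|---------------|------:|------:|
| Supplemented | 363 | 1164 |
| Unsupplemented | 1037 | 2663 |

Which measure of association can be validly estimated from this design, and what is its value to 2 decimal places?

0.80

Cells: a = 363, b = 1164, c = 1037, d = 2663.
This is a case-control study: participants were sampled on outcome status, so risks in the source population cannot be estimated directly — relative risk is not valid here. The odds ratio is the appropriate measure.
OR = (a·d)/(b·c) = (363 × 2663) / (1164 × 1037) = 966669 / 1207068 = 0.80084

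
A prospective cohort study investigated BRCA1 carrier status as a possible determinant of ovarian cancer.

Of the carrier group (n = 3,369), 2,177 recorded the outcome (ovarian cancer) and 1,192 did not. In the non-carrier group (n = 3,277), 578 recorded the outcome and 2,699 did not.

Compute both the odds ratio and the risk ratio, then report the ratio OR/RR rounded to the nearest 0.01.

From the description: a = 2177, b = 1192, c = 578, d = 2699.
OR = (2177·2699)/(1192·578) = 5875723/688976 = 8.52820
Risk in exposed = 2177/3369 = 0.64619; risk in unexposed = 578/3277 = 0.17638; RR = 3.66358
OR/RR = 8.52820 / 3.66358 = 2.32783
The outcome is not rare, so the OR lies further from 1 than the RR.

2.33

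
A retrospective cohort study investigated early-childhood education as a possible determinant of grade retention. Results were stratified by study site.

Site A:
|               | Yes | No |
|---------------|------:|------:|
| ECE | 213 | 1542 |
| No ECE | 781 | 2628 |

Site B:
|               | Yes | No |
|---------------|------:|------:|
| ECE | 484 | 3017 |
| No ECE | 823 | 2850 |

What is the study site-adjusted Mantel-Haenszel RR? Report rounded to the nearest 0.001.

0.582

RR_MH = Σ(aᵢ·n₀ᵢ/nᵢ) / Σ(cᵢ·n₁ᵢ/nᵢ), with n₁ᵢ = aᵢ+bᵢ (exposed), n₀ᵢ = cᵢ+dᵢ (unexposed), nᵢ = n₁ᵢ+n₀ᵢ.
Stratum 1 (Site A): n₁ = 1755, n₀ = 3409, n = 5164; a·n₀/n = 213·3409/5164 = 140.6113; c·n₁/n = 781·1755/5164 = 265.4251
Stratum 2 (Site B): n₁ = 3501, n₀ = 3673, n = 7174; a·n₀/n = 484·3673/7174 = 247.8021; c·n₁/n = 823·3501/7174 = 401.6341
RR_MH = (140.6113 + 247.8021) / (265.4251 + 401.6341) = 388.4134 / 667.0592 = 0.58228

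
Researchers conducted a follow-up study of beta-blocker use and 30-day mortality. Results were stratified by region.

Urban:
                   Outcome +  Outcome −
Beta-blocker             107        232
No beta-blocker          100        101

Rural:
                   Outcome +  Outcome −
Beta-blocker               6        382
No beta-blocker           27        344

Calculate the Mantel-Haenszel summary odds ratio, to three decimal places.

0.402

OR_MH = Σ(aᵢdᵢ/nᵢ) / Σ(bᵢcᵢ/nᵢ), where nᵢ is the stratum total.
Stratum 1 (Urban): n = 540; a·d/n = 107·101/540 = 20.0130; b·c/n = 232·100/540 = 42.9630
Stratum 2 (Rural): n = 759; a·d/n = 6·344/759 = 2.7194; b·c/n = 382·27/759 = 13.5889
OR_MH = (20.0130 + 2.7194) / (42.9630 + 13.5889) = 22.7323 / 56.5519 = 0.40197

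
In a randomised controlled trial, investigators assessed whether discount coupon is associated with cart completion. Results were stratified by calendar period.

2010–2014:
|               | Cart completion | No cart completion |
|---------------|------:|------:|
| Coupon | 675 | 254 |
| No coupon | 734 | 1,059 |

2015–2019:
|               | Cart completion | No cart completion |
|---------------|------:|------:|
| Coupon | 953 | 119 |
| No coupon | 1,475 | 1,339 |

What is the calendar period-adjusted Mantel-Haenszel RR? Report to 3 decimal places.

1.726

RR_MH = Σ(aᵢ·n₀ᵢ/nᵢ) / Σ(cᵢ·n₁ᵢ/nᵢ), with n₁ᵢ = aᵢ+bᵢ (exposed), n₀ᵢ = cᵢ+dᵢ (unexposed), nᵢ = n₁ᵢ+n₀ᵢ.
Stratum 1 (2010–2014): n₁ = 929, n₀ = 1793, n = 2722; a·n₀/n = 675·1793/2722 = 444.6271; c·n₁/n = 734·929/2722 = 250.5092
Stratum 2 (2015–2019): n₁ = 1072, n₀ = 2814, n = 3886; a·n₀/n = 953·2814/3886 = 690.1034; c·n₁/n = 1475·1072/3886 = 406.8966
RR_MH = (444.6271 + 690.1034) / (250.5092 + 406.8966) = 1134.7306 / 657.4057 = 1.72607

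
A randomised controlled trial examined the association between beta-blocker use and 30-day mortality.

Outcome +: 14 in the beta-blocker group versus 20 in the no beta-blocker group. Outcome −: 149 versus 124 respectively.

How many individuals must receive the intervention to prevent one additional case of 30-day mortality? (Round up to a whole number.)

Risk in treated group = 14/163 = 0.08589; risk in control = 20/144 = 0.13889.
Absolute risk reduction = 0.13889 − 0.08589 = 0.05300
NNT = 1 / ARR = 1 / 0.05300 = 18.868 → round up → 19

19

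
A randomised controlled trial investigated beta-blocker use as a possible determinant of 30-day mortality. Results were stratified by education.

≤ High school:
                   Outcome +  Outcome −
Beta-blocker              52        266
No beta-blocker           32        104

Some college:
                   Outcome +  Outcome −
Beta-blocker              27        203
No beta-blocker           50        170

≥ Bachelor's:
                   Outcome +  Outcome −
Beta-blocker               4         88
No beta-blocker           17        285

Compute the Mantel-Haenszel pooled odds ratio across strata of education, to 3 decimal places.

0.554

OR_MH = Σ(aᵢdᵢ/nᵢ) / Σ(bᵢcᵢ/nᵢ), where nᵢ is the stratum total.
Stratum 1 (≤ High school): n = 454; a·d/n = 52·104/454 = 11.9119; b·c/n = 266·32/454 = 18.7489
Stratum 2 (Some college): n = 450; a·d/n = 27·170/450 = 10.2000; b·c/n = 203·50/450 = 22.5556
Stratum 3 (≥ Bachelor's): n = 394; a·d/n = 4·285/394 = 2.8934; b·c/n = 88·17/394 = 3.7970
OR_MH = (11.9119 + 10.2000 + 2.8934) / (18.7489 + 22.5556 + 3.7970) = 25.0053 / 45.1014 = 0.55442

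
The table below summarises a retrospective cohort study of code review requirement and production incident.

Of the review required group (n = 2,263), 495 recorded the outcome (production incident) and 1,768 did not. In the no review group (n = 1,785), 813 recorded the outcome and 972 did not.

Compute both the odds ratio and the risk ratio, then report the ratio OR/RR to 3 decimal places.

From the description: a = 495, b = 1768, c = 813, d = 972.
OR = (495·972)/(1768·813) = 481140/1437384 = 0.33473
Risk in exposed = 495/2263 = 0.21874; risk in unexposed = 813/1785 = 0.45546; RR = 0.48025
OR/RR = 0.33473 / 0.48025 = 0.69700
The outcome is not rare, so the OR lies further from 1 than the RR.

0.697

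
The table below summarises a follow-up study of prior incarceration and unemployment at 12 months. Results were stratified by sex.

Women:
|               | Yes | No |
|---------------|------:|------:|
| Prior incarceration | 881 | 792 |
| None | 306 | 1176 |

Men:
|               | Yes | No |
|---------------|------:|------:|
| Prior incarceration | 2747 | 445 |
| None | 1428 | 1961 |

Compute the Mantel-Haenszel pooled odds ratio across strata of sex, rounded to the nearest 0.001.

6.615

OR_MH = Σ(aᵢdᵢ/nᵢ) / Σ(bᵢcᵢ/nᵢ), where nᵢ is the stratum total.
Stratum 1 (Women): n = 3155; a·d/n = 881·1176/3155 = 328.3854; b·c/n = 792·306/3155 = 76.8152
Stratum 2 (Men): n = 6581; a·d/n = 2747·1961/6581 = 818.5484; b·c/n = 445·1428/6581 = 96.5598
OR_MH = (328.3854 + 818.5484) / (76.8152 + 96.5598) = 1146.9338 / 173.3750 = 6.61534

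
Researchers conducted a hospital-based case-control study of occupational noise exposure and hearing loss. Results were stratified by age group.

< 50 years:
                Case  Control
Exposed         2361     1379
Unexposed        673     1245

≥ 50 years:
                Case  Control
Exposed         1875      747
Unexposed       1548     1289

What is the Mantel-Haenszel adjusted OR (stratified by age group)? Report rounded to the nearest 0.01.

2.56

OR_MH = Σ(aᵢdᵢ/nᵢ) / Σ(bᵢcᵢ/nᵢ), where nᵢ is the stratum total.
Stratum 1 (< 50 years): n = 5658; a·d/n = 2361·1245/5658 = 519.5201; b·c/n = 1379·673/5658 = 164.0274
Stratum 2 (≥ 50 years): n = 5459; a·d/n = 1875·1289/5459 = 442.7322; b·c/n = 747·1548/5459 = 211.8256
OR_MH = (519.5201 + 442.7322) / (164.0274 + 211.8256) = 962.2523 / 375.8530 = 2.56018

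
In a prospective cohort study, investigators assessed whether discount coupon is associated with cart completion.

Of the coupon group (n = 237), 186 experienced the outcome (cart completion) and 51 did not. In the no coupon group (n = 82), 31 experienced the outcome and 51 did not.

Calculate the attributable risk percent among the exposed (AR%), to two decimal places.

51.83

From the description: a = 186, b = 51, c = 31, d = 51.
Risk in exposed = 186/237 = 0.78481; risk in unexposed = 31/82 = 0.37805.
RR = 0.78481/0.37805 = 2.07595
AR% = (RR − 1)/RR × 100 = (2.07595 − 1)/2.07595 × 100 = 51.8293%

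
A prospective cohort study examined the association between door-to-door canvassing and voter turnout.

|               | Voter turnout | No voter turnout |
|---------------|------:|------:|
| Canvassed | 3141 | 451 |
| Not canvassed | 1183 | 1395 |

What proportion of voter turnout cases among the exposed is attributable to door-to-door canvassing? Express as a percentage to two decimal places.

47.52

Cells: a = 3141, b = 451, c = 1183, d = 1395.
Risk in exposed = 3141/3592 = 0.87444; risk in unexposed = 1183/2578 = 0.45888.
RR = 0.87444/0.45888 = 1.90559
AR% = (RR − 1)/RR × 100 = (1.90559 − 1)/1.90559 × 100 = 47.5229%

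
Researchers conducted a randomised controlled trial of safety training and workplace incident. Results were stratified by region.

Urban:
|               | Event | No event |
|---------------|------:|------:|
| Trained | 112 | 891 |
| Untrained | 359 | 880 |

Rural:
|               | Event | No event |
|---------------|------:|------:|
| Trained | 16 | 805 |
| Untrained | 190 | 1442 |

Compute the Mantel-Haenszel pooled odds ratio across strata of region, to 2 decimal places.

OR_MH = Σ(aᵢdᵢ/nᵢ) / Σ(bᵢcᵢ/nᵢ), where nᵢ is the stratum total.
Stratum 1 (Urban): n = 2242; a·d/n = 112·880/2242 = 43.9607; b·c/n = 891·359/2242 = 142.6713
Stratum 2 (Rural): n = 2453; a·d/n = 16·1442/2453 = 9.4056; b·c/n = 805·190/2453 = 62.3522
OR_MH = (43.9607 + 9.4056) / (142.6713 + 62.3522) = 53.3664 / 205.0235 = 0.26029

0.26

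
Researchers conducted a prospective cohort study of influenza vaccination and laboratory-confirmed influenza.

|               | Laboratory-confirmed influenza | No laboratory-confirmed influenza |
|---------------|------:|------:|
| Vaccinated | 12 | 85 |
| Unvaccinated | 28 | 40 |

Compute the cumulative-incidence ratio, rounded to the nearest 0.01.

0.30

Cells: a = 12, b = 85, c = 28, d = 40.
Risk in exposed = 12/97 = 0.12371; risk in unexposed = 28/68 = 0.41176.
RR = 0.12371 / 0.41176 = 0.30044
The risk is 70% lower among the exposed than among the unexposed.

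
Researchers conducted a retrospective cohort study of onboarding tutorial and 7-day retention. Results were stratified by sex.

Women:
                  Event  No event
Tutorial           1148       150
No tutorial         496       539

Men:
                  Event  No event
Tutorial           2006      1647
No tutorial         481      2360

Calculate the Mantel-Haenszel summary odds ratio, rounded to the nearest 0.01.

OR_MH = Σ(aᵢdᵢ/nᵢ) / Σ(bᵢcᵢ/nᵢ), where nᵢ is the stratum total.
Stratum 1 (Women): n = 2333; a·d/n = 1148·539/2333 = 265.2259; b·c/n = 150·496/2333 = 31.8903
Stratum 2 (Men): n = 6494; a·d/n = 2006·2360/6494 = 729.0052; b·c/n = 1647·481/6494 = 121.9906
OR_MH = (265.2259 + 729.0052) / (31.8903 + 121.9906) = 994.2311 / 153.8809 = 6.46104

6.46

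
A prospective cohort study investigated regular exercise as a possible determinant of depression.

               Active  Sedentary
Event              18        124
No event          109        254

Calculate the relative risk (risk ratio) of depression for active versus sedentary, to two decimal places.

0.43

Reading the table with exposure as columns: a = 18 (Active, case), b = 109 (Active, non-case), c = 124 (Sedentary, case), d = 254.
Risk in exposed = 18/127 = 0.14173; risk in unexposed = 124/378 = 0.32804.
RR = 0.14173 / 0.32804 = 0.43205
The risk is 57% lower among the exposed than among the unexposed.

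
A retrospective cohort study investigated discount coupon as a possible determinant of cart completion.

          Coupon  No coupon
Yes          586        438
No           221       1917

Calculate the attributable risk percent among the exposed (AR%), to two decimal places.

74.39

Reading the table with exposure as columns: a = 586 (Coupon, case), b = 221 (Coupon, non-case), c = 438 (No coupon, case), d = 1917.
Risk in exposed = 586/807 = 0.72615; risk in unexposed = 438/2355 = 0.18599.
RR = 0.72615/0.18599 = 3.90428
AR% = (RR − 1)/RR × 100 = (3.90428 − 1)/3.90428 × 100 = 74.3871%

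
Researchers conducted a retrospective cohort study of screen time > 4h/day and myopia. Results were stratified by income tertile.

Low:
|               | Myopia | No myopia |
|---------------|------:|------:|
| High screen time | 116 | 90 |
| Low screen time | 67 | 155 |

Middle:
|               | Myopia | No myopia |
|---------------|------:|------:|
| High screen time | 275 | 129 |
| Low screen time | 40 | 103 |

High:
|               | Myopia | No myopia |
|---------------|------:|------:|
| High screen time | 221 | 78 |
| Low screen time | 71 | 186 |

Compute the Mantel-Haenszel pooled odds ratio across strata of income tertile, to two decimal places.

OR_MH = Σ(aᵢdᵢ/nᵢ) / Σ(bᵢcᵢ/nᵢ), where nᵢ is the stratum total.
Stratum 1 (Low): n = 428; a·d/n = 116·155/428 = 42.0093; b·c/n = 90·67/428 = 14.0888
Stratum 2 (Middle): n = 547; a·d/n = 275·103/547 = 51.7824; b·c/n = 129·40/547 = 9.4333
Stratum 3 (High): n = 556; a·d/n = 221·186/556 = 73.9317; b·c/n = 78·71/556 = 9.9604
OR_MH = (42.0093 + 51.7824 + 73.9317) / (14.0888 + 9.4333 + 9.9604) = 167.7235 / 33.4825 = 5.00929

5.01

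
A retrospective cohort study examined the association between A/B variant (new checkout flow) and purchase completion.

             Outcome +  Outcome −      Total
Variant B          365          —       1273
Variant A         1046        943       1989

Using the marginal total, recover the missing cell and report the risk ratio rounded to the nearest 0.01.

The missing cell is in the exposed row: 1273 − 365 = 908.
So a = 365, b = 908, c = 1046, d = 943.
RR = [a/(a+b)] / [c/(c+d)] = (365/1273) / (1046/1989) = 0.28672/0.52589 = 0.54521

0.55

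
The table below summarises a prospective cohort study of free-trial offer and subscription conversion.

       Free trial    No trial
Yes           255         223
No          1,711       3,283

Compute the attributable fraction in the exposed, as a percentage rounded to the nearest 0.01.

Reading the table with exposure as columns: a = 255 (Free trial, case), b = 1711 (Free trial, non-case), c = 223 (No trial, case), d = 3283.
Risk in exposed = 255/1966 = 0.12970; risk in unexposed = 223/3506 = 0.06361.
RR = 0.12970/0.06361 = 2.03922
AR% = (RR − 1)/RR × 100 = (2.03922 − 1)/2.03922 × 100 = 50.9616%

50.96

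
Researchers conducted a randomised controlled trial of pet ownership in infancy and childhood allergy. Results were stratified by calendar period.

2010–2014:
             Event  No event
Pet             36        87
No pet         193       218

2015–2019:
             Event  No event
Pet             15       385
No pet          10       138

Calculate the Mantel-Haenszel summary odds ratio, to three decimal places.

OR_MH = Σ(aᵢdᵢ/nᵢ) / Σ(bᵢcᵢ/nᵢ), where nᵢ is the stratum total.
Stratum 1 (2010–2014): n = 534; a·d/n = 36·218/534 = 14.6966; b·c/n = 87·193/534 = 31.4438
Stratum 2 (2015–2019): n = 548; a·d/n = 15·138/548 = 3.7774; b·c/n = 385·10/548 = 7.0255
OR_MH = (14.6966 + 3.7774) / (31.4438 + 7.0255) = 18.4740 / 38.4694 = 0.48023

0.480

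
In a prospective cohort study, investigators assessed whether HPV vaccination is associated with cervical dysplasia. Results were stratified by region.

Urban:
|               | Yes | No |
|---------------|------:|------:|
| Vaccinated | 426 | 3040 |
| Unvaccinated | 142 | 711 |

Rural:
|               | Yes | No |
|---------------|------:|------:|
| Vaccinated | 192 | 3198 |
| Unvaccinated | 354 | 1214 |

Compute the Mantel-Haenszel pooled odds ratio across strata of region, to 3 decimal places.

0.357

OR_MH = Σ(aᵢdᵢ/nᵢ) / Σ(bᵢcᵢ/nᵢ), where nᵢ is the stratum total.
Stratum 1 (Urban): n = 4319; a·d/n = 426·711/4319 = 70.1287; b·c/n = 3040·142/4319 = 99.9491
Stratum 2 (Rural): n = 4958; a·d/n = 192·1214/4958 = 47.0125; b·c/n = 3198·354/4958 = 228.3364
OR_MH = (70.1287 + 47.0125) / (99.9491 + 228.3364) = 117.1412 / 328.2855 = 0.35683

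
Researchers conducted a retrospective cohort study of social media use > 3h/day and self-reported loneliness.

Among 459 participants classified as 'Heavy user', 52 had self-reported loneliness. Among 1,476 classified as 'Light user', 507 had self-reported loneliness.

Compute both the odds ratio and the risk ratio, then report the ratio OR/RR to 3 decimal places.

0.740

From the description: a = 52, b = 407, c = 507, d = 969.
OR = (52·969)/(407·507) = 50388/206349 = 0.24419
Risk in exposed = 52/459 = 0.11329; risk in unexposed = 507/1476 = 0.34350; RR = 0.32981
OR/RR = 0.24419 / 0.32981 = 0.74038
The outcome is not rare, so the OR lies further from 1 than the RR.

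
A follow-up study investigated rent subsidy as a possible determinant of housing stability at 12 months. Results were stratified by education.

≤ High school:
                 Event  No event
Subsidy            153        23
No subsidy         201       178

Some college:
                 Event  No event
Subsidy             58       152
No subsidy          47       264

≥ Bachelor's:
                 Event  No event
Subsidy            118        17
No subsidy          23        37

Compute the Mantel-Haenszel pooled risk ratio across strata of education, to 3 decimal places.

1.779

RR_MH = Σ(aᵢ·n₀ᵢ/nᵢ) / Σ(cᵢ·n₁ᵢ/nᵢ), with n₁ᵢ = aᵢ+bᵢ (exposed), n₀ᵢ = cᵢ+dᵢ (unexposed), nᵢ = n₁ᵢ+n₀ᵢ.
Stratum 1 (≤ High school): n₁ = 176, n₀ = 379, n = 555; a·n₀/n = 153·379/555 = 104.4811; c·n₁/n = 201·176/555 = 63.7405
Stratum 2 (Some college): n₁ = 210, n₀ = 311, n = 521; a·n₀/n = 58·311/521 = 34.6219; c·n₁/n = 47·210/521 = 18.9443
Stratum 3 (≥ Bachelor's): n₁ = 135, n₀ = 60, n = 195; a·n₀/n = 118·60/195 = 36.3077; c·n₁/n = 23·135/195 = 15.9231
RR_MH = (104.4811 + 34.6219 + 36.3077) / (63.7405 + 18.9443 + 15.9231) = 175.4107 / 98.6080 = 1.77887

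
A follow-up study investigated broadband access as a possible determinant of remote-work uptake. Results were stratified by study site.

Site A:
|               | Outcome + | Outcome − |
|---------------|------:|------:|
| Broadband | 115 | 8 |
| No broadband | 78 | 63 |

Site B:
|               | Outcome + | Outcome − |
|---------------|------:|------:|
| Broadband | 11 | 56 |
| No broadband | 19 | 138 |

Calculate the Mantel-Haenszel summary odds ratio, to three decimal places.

4.810

OR_MH = Σ(aᵢdᵢ/nᵢ) / Σ(bᵢcᵢ/nᵢ), where nᵢ is the stratum total.
Stratum 1 (Site A): n = 264; a·d/n = 115·63/264 = 27.4432; b·c/n = 8·78/264 = 2.3636
Stratum 2 (Site B): n = 224; a·d/n = 11·138/224 = 6.7768; b·c/n = 56·19/224 = 4.7500
OR_MH = (27.4432 + 6.7768) / (2.3636 + 4.7500) = 34.2200 / 7.1136 = 4.81047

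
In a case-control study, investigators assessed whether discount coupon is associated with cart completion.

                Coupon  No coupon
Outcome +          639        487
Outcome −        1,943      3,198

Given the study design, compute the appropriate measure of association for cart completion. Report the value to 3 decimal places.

2.160

Reading the table with exposure as columns: a = 639 (Coupon, case), b = 1943 (Coupon, non-case), c = 487 (No coupon, case), d = 3198.
This is a case-control study: participants were sampled on outcome status, so risks in the source population cannot be estimated directly — relative risk is not valid here. The odds ratio is the appropriate measure.
OR = (a·d)/(b·c) = (639 × 3198) / (1943 × 487) = 2043522 / 946241 = 2.15962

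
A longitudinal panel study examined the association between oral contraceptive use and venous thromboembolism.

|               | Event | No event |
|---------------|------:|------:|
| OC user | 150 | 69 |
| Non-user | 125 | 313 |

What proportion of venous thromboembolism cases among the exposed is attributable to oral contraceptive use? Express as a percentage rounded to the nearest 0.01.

Cells: a = 150, b = 69, c = 125, d = 313.
Risk in exposed = 150/219 = 0.68493; risk in unexposed = 125/438 = 0.28539.
RR = 0.68493/0.28539 = 2.40000
AR% = (RR − 1)/RR × 100 = (2.40000 − 1)/2.40000 × 100 = 58.3333%

58.33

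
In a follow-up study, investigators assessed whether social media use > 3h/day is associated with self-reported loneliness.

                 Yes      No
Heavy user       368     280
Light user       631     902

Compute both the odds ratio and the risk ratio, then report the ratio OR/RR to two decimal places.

1.36

Cells: a = 368, b = 280, c = 631, d = 902.
OR = (368·902)/(280·631) = 331936/176680 = 1.87874
Risk in exposed = 368/648 = 0.56790; risk in unexposed = 631/1533 = 0.41161; RR = 1.37970
OR/RR = 1.87874 / 1.37970 = 1.36170
The outcome is not rare, so the OR lies further from 1 than the RR.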